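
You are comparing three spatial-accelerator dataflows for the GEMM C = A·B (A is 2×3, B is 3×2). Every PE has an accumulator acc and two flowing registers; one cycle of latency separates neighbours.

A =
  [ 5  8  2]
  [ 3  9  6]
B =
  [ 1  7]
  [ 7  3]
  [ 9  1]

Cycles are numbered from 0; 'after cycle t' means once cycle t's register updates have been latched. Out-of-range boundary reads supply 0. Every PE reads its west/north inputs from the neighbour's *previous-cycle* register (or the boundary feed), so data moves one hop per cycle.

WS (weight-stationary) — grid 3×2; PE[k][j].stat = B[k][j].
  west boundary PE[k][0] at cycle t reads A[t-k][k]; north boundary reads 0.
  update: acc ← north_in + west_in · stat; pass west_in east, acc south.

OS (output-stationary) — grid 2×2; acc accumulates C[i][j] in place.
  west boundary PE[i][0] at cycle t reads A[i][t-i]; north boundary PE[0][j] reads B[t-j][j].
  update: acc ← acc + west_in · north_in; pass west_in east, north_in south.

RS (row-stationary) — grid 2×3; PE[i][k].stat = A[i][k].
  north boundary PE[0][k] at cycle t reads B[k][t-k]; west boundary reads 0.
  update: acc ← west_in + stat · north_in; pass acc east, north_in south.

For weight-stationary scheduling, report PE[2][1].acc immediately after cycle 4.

PE[2][1].acc = 54

WS (3×2). Following PE[2][1] plus its west/north inputs:
  cycle 0: PE[1][1] → acc 0, east 0, south 0
  cycle 0: PE[2][0] → acc 0, east 0, south 0
  cycle 0: PE[2][1] → acc 0, east 0, south 0
  cycle 1: PE[1][1] → acc 0, east 0, south 0
  cycle 1: PE[2][0] → acc 0, east 0, south 0
  cycle 1: PE[2][1] → acc 0, east 0, south 0
  cycle 2: PE[1][1] → acc 59, east 8, south 59
  cycle 2: PE[2][0] → acc 79, east 2, south 79
  cycle 2: PE[2][1] → acc 0, east 0, south 0
  cycle 3: PE[1][1] → acc 48, east 9, south 48
  cycle 3: PE[2][0] → acc 120, east 6, south 120
  cycle 3: PE[2][1] → acc 61, east 2, south 61
  cycle 4: PE[1][1] → acc 0, east 0, south 0
  cycle 4: PE[2][0] → acc 0, east 0, south 0
  cycle 4: PE[2][1] → acc 54, east 6, south 54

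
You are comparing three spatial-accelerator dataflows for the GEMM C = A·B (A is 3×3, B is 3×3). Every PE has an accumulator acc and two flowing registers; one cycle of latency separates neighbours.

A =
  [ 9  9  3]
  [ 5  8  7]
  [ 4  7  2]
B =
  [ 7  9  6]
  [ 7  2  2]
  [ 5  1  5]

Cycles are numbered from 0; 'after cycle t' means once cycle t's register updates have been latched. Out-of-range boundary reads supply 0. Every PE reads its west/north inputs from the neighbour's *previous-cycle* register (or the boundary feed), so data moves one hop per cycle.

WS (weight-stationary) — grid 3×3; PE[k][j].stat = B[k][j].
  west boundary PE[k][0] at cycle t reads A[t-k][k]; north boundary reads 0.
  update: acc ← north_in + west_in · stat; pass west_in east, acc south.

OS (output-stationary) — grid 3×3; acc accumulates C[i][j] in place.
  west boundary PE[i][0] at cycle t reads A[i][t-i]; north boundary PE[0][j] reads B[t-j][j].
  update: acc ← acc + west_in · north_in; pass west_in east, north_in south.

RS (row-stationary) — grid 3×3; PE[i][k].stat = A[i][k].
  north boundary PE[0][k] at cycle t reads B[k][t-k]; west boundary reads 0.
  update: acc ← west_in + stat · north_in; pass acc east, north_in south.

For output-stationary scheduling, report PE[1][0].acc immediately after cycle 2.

Tracing OS — 3×3 array, target PE[1][0]:
  t=0 PE[0][0]: acc=63 h=9 v=7
  t=0 PE[1][0]: acc=0 h=0 v=0
  t=1 PE[0][0]: acc=126 h=9 v=7
  t=1 PE[1][0]: acc=35 h=5 v=7
  t=2 PE[0][0]: acc=141 h=3 v=5
  t=2 PE[1][0]: acc=91 h=8 v=7

PE[1][0].acc = 91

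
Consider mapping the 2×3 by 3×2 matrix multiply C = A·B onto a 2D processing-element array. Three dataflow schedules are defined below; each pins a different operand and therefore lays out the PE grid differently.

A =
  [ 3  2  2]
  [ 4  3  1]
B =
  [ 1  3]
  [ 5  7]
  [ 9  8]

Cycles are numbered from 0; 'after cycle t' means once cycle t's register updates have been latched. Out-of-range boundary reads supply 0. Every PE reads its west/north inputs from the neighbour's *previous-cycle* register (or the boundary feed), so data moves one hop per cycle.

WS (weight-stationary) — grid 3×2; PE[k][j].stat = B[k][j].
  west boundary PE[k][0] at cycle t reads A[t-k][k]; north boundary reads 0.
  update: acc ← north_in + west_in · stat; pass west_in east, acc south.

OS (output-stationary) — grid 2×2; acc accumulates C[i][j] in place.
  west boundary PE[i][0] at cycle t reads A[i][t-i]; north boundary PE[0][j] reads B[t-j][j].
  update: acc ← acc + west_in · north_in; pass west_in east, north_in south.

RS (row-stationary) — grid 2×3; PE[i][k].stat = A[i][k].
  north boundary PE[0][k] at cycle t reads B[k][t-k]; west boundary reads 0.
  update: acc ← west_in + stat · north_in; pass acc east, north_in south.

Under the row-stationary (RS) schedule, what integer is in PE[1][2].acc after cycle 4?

PE[1][2].acc = 41

Tracing RS — 2×3 array, target PE[1][2]:
  t=0 PE[0][2]: acc=0 h=0 v=0
  t=0 PE[1][1]: acc=0 h=0 v=0
  t=0 PE[1][2]: acc=0 h=0 v=0
  t=1 PE[0][2]: acc=0 h=0 v=0
  t=1 PE[1][1]: acc=0 h=0 v=0
  t=1 PE[1][2]: acc=0 h=0 v=0
  t=2 PE[0][2]: acc=31 h=31 v=9
  t=2 PE[1][1]: acc=19 h=19 v=5
  t=2 PE[1][2]: acc=0 h=0 v=0
  t=3 PE[0][2]: acc=39 h=39 v=8
  t=3 PE[1][1]: acc=33 h=33 v=7
  t=3 PE[1][2]: acc=28 h=28 v=9
  t=4 PE[0][2]: acc=0 h=0 v=0
  t=4 PE[1][1]: acc=0 h=0 v=0
  t=4 PE[1][2]: acc=41 h=41 v=8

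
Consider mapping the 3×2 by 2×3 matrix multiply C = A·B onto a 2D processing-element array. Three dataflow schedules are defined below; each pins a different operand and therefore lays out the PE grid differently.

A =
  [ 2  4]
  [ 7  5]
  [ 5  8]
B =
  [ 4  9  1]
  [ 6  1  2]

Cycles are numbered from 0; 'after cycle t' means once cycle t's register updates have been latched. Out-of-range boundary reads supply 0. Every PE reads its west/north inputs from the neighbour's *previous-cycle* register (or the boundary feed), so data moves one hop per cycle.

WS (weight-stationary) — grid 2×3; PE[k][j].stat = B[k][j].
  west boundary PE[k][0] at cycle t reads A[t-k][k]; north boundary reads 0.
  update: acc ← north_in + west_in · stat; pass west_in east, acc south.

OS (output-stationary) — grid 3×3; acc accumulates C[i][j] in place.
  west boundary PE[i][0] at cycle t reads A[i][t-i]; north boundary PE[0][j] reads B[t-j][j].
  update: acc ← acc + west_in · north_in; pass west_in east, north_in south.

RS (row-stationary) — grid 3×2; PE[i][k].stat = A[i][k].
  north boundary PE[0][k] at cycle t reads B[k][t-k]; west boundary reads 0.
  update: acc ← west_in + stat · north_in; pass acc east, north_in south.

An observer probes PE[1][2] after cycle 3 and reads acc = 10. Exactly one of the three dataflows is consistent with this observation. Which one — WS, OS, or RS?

dataflow = WS

Under WS (2×3), PE[1][2]:
  step 0 · PE1,2: acc=0; fwd→0 fwd↓0
  step 1 · PE1,2: acc=0; fwd→0 fwd↓0
  step 2 · PE1,2: acc=0; fwd→0 fwd↓0
  step 3 · PE1,2: acc=10; fwd→4 fwd↓10
Under OS (3×3), PE[1][2]:
  step 0 · PE1,2: acc=0; fwd→0 fwd↓0
  step 1 · PE1,2: acc=0; fwd→0 fwd↓0
  step 2 · PE1,2: acc=0; fwd→0 fwd↓0
  step 3 · PE1,2: acc=7; fwd→7 fwd↓1
RS (3×2): PE[1][2] does not exist.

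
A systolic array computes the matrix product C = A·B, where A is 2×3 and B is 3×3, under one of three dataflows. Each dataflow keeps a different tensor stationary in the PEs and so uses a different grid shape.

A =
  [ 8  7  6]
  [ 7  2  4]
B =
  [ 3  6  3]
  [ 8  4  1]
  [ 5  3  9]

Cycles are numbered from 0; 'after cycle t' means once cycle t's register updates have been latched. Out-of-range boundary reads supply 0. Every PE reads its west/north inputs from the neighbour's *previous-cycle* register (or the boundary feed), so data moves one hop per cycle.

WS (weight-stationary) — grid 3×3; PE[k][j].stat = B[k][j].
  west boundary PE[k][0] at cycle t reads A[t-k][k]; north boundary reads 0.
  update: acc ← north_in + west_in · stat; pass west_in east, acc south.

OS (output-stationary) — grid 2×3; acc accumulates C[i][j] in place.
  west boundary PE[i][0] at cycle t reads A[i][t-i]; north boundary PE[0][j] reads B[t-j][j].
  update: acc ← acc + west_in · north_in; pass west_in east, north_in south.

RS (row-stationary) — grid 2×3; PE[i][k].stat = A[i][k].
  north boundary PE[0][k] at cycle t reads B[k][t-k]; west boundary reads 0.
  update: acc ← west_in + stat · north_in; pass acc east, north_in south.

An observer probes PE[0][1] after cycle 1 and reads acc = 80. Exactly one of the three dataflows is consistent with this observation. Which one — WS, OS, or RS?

dataflow = RS

WS (3×3 grid), PE[0][1]:
  c0 r0c1: 0 / 0 / 0
  c1 r0c1: 48 / 8 / 48
OS (2×3 grid), PE[0][1]:
  c0 r0c1: 0 / 0 / 0
  c1 r0c1: 48 / 8 / 6
RS (2×3 grid), PE[0][1]:
  c0 r0c1: 0 / 0 / 0
  c1 r0c1: 80 / 80 / 8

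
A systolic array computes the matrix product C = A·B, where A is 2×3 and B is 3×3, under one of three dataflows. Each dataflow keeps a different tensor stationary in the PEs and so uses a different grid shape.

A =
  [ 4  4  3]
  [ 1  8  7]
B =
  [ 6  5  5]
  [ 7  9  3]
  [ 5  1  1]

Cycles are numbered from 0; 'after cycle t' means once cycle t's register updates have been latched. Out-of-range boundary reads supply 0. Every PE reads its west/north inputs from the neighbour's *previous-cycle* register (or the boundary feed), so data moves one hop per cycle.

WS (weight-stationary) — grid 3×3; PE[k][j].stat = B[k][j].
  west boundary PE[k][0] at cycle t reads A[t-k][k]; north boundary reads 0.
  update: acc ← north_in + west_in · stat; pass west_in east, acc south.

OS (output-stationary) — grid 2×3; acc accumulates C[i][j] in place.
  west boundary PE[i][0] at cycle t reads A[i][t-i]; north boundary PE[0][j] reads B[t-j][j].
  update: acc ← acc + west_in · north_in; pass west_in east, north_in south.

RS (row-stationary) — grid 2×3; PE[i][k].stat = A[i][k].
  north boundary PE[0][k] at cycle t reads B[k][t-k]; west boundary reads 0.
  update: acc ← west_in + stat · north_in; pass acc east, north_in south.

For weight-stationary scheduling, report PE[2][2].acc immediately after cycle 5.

PE[2][2].acc = 36

WS on a 3×3 grid — tracing PE[2][2] and its feeders:
  c0 r1c2: 0 / 0 / 0
  c0 r2c1: 0 / 0 / 0
  c0 r2c2: 0 / 0 / 0
  c1 r1c2: 0 / 0 / 0
  c1 r2c1: 0 / 0 / 0
  c1 r2c2: 0 / 0 / 0
  c2 r1c2: 0 / 0 / 0
  c2 r2c1: 0 / 0 / 0
  c2 r2c2: 0 / 0 / 0
  c3 r1c2: 32 / 4 / 32
  c3 r2c1: 59 / 3 / 59
  c3 r2c2: 0 / 0 / 0
  c4 r1c2: 29 / 8 / 29
  c4 r2c1: 84 / 7 / 84
  c4 r2c2: 35 / 3 / 35
  c5 r1c2: 0 / 0 / 0
  c5 r2c1: 0 / 0 / 0
  c5 r2c2: 36 / 7 / 36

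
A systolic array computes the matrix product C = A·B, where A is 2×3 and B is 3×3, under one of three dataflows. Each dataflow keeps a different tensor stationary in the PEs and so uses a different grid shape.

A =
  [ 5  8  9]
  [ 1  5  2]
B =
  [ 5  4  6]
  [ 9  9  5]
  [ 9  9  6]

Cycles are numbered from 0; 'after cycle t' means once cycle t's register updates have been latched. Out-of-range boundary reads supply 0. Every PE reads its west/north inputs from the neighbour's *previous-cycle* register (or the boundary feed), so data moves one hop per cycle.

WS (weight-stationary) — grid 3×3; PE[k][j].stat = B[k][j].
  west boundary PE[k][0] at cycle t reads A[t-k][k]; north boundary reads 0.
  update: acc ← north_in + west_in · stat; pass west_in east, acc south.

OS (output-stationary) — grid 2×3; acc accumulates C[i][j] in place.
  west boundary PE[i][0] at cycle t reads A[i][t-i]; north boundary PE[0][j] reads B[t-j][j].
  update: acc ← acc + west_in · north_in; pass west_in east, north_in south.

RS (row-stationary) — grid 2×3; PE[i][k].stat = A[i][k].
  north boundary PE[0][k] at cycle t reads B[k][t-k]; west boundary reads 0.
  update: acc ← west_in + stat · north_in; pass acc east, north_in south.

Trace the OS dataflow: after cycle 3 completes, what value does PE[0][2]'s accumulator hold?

PE[0][2].acc = 70

OS on a 2×3 grid — tracing PE[0][2] and its feeders:
  @0  [0,1]  acc 0  |  →0  ↓0
  @0  [0,2]  acc 0  |  →0  ↓0
  @1  [0,1]  acc 20  |  →5  ↓4
  @1  [0,2]  acc 0  |  →0  ↓0
  @2  [0,1]  acc 92  |  →8  ↓9
  @2  [0,2]  acc 30  |  →5  ↓6
  @3  [0,1]  acc 173  |  →9  ↓9
  @3  [0,2]  acc 70  |  →8  ↓5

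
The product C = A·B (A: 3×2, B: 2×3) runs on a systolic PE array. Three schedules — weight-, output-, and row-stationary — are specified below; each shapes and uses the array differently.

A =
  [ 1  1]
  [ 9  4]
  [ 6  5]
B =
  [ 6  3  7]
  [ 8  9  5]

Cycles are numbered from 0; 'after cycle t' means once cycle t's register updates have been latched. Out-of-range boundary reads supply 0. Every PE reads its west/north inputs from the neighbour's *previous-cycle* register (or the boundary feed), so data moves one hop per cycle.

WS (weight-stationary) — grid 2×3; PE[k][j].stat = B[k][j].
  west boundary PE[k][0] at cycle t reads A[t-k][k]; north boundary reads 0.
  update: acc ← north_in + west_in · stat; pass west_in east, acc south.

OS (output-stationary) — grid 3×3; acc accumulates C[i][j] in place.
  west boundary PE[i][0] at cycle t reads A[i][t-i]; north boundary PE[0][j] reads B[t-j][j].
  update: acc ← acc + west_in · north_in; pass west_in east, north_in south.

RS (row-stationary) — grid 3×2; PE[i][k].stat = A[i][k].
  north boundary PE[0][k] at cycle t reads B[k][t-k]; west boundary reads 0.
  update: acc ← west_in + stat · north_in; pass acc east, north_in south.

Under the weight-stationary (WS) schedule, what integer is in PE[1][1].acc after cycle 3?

PE[1][1].acc = 63

WS 2×3: PE[1][1] cycle-by-cycle (with neighbour feeds):
  step 0 · PE0,1: acc=0; fwd→0 fwd↓0
  step 0 · PE1,0: acc=0; fwd→0 fwd↓0
  step 0 · PE1,1: acc=0; fwd→0 fwd↓0
  step 1 · PE0,1: acc=3; fwd→1 fwd↓3
  step 1 · PE1,0: acc=14; fwd→1 fwd↓14
  step 1 · PE1,1: acc=0; fwd→0 fwd↓0
  step 2 · PE0,1: acc=27; fwd→9 fwd↓27
  step 2 · PE1,0: acc=86; fwd→4 fwd↓86
  step 2 · PE1,1: acc=12; fwd→1 fwd↓12
  step 3 · PE0,1: acc=18; fwd→6 fwd↓18
  step 3 · PE1,0: acc=76; fwd→5 fwd↓76
  step 3 · PE1,1: acc=63; fwd→4 fwd↓63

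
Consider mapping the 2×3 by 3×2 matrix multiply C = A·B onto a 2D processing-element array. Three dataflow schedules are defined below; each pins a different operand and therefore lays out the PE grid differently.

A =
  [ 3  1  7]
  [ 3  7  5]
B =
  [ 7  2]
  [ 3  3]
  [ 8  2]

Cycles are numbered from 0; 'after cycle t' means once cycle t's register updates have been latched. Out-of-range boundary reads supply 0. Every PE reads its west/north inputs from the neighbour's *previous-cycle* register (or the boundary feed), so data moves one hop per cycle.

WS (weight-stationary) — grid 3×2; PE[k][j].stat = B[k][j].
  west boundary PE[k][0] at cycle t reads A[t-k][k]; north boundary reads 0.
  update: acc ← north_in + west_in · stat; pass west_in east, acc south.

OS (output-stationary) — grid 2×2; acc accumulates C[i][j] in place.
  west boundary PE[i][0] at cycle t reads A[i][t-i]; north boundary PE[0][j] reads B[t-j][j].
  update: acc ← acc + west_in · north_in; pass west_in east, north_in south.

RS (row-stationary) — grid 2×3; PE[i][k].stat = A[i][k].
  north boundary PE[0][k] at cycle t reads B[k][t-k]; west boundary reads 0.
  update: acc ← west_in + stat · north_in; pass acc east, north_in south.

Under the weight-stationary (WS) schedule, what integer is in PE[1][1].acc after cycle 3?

PE[1][1].acc = 27

WS (3×2). Following PE[1][1] plus its west/north inputs:
  step 0 · PE0,1: acc=0; fwd→0 fwd↓0
  step 0 · PE1,0: acc=0; fwd→0 fwd↓0
  step 0 · PE1,1: acc=0; fwd→0 fwd↓0
  step 1 · PE0,1: acc=6; fwd→3 fwd↓6
  step 1 · PE1,0: acc=24; fwd→1 fwd↓24
  step 1 · PE1,1: acc=0; fwd→0 fwd↓0
  step 2 · PE0,1: acc=6; fwd→3 fwd↓6
  step 2 · PE1,0: acc=42; fwd→7 fwd↓42
  step 2 · PE1,1: acc=9; fwd→1 fwd↓9
  step 3 · PE0,1: acc=0; fwd→0 fwd↓0
  step 3 · PE1,0: acc=0; fwd→0 fwd↓0
  step 3 · PE1,1: acc=27; fwd→7 fwd↓27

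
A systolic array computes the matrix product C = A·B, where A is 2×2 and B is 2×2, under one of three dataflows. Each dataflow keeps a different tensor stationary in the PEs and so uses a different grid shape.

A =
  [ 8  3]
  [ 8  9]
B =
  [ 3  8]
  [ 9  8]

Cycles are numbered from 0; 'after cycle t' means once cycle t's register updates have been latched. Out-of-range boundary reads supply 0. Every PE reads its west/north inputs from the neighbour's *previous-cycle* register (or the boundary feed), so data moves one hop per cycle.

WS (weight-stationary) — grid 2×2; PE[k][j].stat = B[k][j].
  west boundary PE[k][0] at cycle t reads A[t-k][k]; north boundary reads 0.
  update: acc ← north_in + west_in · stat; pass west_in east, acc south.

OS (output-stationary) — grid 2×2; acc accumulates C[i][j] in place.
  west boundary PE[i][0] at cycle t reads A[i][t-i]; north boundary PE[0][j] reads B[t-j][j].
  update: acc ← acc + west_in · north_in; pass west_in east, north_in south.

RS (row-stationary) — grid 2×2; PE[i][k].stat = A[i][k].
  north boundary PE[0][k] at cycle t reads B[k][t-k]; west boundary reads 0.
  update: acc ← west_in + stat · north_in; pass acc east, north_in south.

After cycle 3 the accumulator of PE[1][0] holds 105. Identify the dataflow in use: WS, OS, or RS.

WS (2×2 grid), PE[1][0]:
  c0 r1c0: 0 / 0 / 0
  c1 r1c0: 51 / 3 / 51
  c2 r1c0: 105 / 9 / 105
  c3 r1c0: 0 / 0 / 0
OS (2×2 grid), PE[1][0]:
  c0 r1c0: 0 / 0 / 0
  c1 r1c0: 24 / 8 / 3
  c2 r1c0: 105 / 9 / 9
  c3 r1c0: 105 / 0 / 0
RS (2×2 grid), PE[1][0]:
  c0 r1c0: 0 / 0 / 0
  c1 r1c0: 24 / 24 / 3
  c2 r1c0: 64 / 64 / 8
  c3 r1c0: 0 / 0 / 0

dataflow = OS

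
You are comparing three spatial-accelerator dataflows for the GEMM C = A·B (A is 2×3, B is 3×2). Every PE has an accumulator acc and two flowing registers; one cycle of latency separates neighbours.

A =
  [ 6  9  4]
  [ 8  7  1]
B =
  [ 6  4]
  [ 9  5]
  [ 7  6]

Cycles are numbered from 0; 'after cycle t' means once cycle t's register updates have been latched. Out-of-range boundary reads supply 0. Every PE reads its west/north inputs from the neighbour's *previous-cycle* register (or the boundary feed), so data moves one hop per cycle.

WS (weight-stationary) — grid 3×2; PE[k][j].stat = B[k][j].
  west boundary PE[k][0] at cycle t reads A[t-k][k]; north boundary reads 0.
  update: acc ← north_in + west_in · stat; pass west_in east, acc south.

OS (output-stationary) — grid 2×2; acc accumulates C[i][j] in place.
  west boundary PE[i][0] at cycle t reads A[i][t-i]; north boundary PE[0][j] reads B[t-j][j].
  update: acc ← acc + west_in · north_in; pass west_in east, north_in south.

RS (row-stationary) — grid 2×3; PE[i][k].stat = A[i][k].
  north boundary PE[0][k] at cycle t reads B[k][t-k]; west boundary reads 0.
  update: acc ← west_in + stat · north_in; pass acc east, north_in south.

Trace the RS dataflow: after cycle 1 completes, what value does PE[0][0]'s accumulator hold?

RS on a 2×3 grid — tracing PE[0][0] and its feeders:
  @0  [0,0]  acc 36  |  →36  ↓6
  @1  [0,0]  acc 24  |  →24  ↓4

PE[0][0].acc = 24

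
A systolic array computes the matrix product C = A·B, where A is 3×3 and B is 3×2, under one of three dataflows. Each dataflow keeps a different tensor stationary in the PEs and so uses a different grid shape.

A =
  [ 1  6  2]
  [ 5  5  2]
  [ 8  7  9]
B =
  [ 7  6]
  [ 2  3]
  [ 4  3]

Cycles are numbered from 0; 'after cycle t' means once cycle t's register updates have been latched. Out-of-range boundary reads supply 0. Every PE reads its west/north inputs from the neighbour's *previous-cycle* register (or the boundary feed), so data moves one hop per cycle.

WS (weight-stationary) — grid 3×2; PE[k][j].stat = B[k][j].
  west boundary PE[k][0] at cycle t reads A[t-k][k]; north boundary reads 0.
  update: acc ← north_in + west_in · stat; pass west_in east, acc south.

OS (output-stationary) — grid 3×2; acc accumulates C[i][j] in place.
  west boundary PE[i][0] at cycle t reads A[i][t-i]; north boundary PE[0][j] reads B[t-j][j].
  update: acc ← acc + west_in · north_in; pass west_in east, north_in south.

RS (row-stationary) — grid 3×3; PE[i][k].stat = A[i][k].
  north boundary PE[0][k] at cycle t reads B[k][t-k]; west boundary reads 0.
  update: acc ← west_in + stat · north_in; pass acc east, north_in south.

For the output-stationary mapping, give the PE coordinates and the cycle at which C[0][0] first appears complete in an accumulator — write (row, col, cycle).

OS — PE[0][0] is where C[0][0] collects:
  @0  [0,0]  acc 7  |  →1  ↓7
  @1  [0,0]  acc 19  |  →6  ↓2
  @2  [0,0]  acc 27  |  →2  ↓4

(row, col, cycle) = (0, 0, 2)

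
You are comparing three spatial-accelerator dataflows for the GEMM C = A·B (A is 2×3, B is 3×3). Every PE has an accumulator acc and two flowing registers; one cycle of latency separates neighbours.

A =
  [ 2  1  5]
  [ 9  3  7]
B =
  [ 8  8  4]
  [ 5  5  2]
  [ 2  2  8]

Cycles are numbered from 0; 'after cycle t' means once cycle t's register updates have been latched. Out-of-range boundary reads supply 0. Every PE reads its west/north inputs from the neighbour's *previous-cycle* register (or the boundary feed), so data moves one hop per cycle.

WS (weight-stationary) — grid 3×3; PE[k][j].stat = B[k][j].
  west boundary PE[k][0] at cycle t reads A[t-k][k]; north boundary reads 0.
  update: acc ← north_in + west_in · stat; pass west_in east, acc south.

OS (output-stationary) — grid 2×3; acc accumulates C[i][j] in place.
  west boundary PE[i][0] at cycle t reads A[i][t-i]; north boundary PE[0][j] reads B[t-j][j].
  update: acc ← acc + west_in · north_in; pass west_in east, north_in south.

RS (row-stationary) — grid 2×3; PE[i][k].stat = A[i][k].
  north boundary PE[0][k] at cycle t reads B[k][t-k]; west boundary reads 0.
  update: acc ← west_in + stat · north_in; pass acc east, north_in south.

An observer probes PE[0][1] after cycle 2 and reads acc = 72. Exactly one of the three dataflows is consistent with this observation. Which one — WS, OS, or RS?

dataflow = WS

— WS: 3×3; PE[0][1] trace:
  after 0 — PE[0][1] acc=0, pass-E 0, pass-S 0
  after 1 — PE[0][1] acc=16, pass-E 2, pass-S 16
  after 2 — PE[0][1] acc=72, pass-E 9, pass-S 72
— OS: 2×3; PE[0][1] trace:
  after 0 — PE[0][1] acc=0, pass-E 0, pass-S 0
  after 1 — PE[0][1] acc=16, pass-E 2, pass-S 8
  after 2 — PE[0][1] acc=21, pass-E 1, pass-S 5
— RS: 2×3; PE[0][1] trace:
  after 0 — PE[0][1] acc=0, pass-E 0, pass-S 0
  after 1 — PE[0][1] acc=21, pass-E 21, pass-S 5
  after 2 — PE[0][1] acc=21, pass-E 21, pass-S 5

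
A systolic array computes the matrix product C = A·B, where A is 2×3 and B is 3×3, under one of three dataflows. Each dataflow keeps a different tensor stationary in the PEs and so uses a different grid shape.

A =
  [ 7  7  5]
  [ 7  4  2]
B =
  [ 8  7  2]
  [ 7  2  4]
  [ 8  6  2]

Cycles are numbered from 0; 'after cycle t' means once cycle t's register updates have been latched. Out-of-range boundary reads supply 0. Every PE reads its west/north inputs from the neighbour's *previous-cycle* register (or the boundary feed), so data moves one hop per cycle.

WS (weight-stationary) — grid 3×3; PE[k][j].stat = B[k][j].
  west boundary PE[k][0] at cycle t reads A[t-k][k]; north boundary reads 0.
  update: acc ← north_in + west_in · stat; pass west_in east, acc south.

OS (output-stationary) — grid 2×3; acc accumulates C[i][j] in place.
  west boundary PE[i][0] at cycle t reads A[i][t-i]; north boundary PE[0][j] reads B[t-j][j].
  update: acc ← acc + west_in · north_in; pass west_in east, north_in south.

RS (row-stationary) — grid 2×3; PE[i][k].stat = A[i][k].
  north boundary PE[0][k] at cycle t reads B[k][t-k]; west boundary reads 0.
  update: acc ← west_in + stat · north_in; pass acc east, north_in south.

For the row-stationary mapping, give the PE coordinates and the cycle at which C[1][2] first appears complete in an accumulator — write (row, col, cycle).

Under RS, C[1][2] lands at PE[1][2]:
  after 0 — PE[1][2] acc=0, pass-E 0, pass-S 0
  after 1 — PE[1][2] acc=0, pass-E 0, pass-S 0
  after 2 — PE[1][2] acc=0, pass-E 0, pass-S 0
  after 3 — PE[1][2] acc=100, pass-E 100, pass-S 8
  after 4 — PE[1][2] acc=69, pass-E 69, pass-S 6
  after 5 — PE[1][2] acc=34, pass-E 34, pass-S 2

(row, col, cycle) = (1, 2, 5)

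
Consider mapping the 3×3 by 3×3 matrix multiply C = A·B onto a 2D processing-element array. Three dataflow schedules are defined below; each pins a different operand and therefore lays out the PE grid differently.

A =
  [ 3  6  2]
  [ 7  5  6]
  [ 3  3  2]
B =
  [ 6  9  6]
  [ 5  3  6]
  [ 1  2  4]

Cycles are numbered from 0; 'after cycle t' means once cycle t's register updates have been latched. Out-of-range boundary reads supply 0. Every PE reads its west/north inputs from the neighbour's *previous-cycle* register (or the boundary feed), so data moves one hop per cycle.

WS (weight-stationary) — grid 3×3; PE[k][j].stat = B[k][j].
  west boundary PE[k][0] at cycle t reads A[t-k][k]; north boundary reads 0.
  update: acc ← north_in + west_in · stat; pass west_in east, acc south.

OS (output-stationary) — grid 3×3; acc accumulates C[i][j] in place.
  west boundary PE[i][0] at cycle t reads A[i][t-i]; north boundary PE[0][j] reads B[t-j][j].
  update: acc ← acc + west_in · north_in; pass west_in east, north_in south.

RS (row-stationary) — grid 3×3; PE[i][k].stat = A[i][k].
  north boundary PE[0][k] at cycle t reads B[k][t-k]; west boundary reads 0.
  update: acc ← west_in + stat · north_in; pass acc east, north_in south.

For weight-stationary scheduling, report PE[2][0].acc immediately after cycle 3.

PE[2][0].acc = 73

Tracing WS — 3×3 array, target PE[2][0]:
  @0  [1,0]  acc 0  |  →0  ↓0
  @0  [2,0]  acc 0  |  →0  ↓0
  @1  [1,0]  acc 48  |  →6  ↓48
  @1  [2,0]  acc 0  |  →0  ↓0
  @2  [1,0]  acc 67  |  →5  ↓67
  @2  [2,0]  acc 50  |  →2  ↓50
  @3  [1,0]  acc 33  |  →3  ↓33
  @3  [2,0]  acc 73  |  →6  ↓73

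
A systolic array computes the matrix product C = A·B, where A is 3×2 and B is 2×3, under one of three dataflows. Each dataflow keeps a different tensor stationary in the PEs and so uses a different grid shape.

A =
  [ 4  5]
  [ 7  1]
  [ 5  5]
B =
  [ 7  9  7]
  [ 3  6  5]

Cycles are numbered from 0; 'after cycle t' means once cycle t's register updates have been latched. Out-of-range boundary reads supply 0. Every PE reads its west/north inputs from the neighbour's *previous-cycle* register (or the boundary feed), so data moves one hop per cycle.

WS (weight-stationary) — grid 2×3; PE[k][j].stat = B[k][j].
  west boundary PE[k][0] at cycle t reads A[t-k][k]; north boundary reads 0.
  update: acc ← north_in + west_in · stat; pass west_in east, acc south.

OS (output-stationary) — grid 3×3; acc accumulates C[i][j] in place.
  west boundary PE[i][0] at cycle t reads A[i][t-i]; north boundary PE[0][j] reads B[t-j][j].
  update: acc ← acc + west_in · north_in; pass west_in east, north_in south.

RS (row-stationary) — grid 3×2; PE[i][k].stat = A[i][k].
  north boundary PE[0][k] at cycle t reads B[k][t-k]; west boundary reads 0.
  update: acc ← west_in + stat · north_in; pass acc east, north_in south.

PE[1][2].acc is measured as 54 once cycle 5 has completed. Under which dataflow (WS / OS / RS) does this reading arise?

dataflow = OS

WS [2×3] PE[1][2] across cycles:
  0: (1,2).acc=0  regs=<0,0>
  1: (1,2).acc=0  regs=<0,0>
  2: (1,2).acc=0  regs=<0,0>
  3: (1,2).acc=53  regs=<5,53>
  4: (1,2).acc=54  regs=<1,54>
  5: (1,2).acc=60  regs=<5,60>
OS [3×3] PE[1][2] across cycles:
  0: (1,2).acc=0  regs=<0,0>
  1: (1,2).acc=0  regs=<0,0>
  2: (1,2).acc=0  regs=<0,0>
  3: (1,2).acc=49  regs=<7,7>
  4: (1,2).acc=54  regs=<1,5>
  5: (1,2).acc=54  regs=<0,0>
RS: PE[1][2] is outside its 3×2 grid.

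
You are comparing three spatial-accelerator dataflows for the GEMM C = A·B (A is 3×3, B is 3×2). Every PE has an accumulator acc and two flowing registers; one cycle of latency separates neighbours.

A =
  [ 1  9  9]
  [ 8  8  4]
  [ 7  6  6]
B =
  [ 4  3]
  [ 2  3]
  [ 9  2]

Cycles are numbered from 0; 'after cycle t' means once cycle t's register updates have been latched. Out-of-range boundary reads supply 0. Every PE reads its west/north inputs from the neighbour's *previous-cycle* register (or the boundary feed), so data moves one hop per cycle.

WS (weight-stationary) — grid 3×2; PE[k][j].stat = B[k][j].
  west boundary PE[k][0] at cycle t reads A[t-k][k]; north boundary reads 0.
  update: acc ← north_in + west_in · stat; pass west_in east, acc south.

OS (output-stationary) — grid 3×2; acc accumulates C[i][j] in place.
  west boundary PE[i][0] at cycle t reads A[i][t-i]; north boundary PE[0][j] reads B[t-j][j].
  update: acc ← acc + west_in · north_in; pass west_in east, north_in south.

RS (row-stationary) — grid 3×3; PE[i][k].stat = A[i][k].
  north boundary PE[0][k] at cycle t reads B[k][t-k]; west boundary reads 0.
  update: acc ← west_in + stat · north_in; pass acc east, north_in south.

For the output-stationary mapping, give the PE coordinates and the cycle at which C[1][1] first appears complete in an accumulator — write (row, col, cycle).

OS: C[1][1] accumulates in PE[1][1]:
  t=0 PE[1][1]: acc=0 h=0 v=0
  t=1 PE[1][1]: acc=0 h=0 v=0
  t=2 PE[1][1]: acc=24 h=8 v=3
  t=3 PE[1][1]: acc=48 h=8 v=3
  t=4 PE[1][1]: acc=56 h=4 v=2

(row, col, cycle) = (1, 1, 4)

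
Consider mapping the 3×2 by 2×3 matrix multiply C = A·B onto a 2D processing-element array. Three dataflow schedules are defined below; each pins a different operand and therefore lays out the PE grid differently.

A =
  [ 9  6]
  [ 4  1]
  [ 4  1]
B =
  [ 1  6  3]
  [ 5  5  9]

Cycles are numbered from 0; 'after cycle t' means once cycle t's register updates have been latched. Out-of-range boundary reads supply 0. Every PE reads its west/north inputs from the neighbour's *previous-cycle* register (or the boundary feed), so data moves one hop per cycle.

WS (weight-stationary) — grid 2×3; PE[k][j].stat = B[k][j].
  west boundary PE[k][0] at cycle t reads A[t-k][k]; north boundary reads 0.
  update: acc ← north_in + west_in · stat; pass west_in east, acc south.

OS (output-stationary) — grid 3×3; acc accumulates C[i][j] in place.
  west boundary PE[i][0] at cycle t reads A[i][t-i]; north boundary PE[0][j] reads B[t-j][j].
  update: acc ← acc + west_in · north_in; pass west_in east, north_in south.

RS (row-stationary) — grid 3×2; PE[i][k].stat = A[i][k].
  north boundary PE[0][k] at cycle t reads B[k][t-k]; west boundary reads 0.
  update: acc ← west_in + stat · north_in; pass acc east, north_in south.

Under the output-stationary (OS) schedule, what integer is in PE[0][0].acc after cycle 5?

OS on a 3×3 grid — tracing PE[0][0] and its feeders:
  cycle 0: PE[0][0] → acc 9, east 9, south 1
  cycle 1: PE[0][0] → acc 39, east 6, south 5
  cycle 2: PE[0][0] → acc 39, east 0, south 0
  cycle 3: PE[0][0] → acc 39, east 0, south 0
  cycle 4: PE[0][0] → acc 39, east 0, south 0
  cycle 5: PE[0][0] → acc 39, east 0, south 0

PE[0][0].acc = 39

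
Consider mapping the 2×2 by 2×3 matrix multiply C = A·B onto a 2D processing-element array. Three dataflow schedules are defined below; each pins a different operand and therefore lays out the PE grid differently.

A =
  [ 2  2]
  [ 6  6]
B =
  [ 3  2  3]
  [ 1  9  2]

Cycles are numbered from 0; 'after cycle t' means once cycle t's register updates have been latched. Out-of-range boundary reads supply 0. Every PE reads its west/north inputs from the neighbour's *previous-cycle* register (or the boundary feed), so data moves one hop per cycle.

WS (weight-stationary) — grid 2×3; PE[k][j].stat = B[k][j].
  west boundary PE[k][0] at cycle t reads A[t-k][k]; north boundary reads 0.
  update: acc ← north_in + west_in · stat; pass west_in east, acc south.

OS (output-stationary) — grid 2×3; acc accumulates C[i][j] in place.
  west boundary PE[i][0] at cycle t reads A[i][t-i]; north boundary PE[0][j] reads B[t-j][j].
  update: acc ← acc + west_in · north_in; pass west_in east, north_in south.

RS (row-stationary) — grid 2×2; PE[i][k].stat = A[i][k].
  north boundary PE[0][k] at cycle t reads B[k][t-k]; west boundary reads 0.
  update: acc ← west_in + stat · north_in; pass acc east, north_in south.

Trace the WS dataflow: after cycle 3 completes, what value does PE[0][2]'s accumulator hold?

WS on a 2×3 grid — tracing PE[0][2] and its feeders:
  c0 r0c1: 0 / 0 / 0
  c0 r0c2: 0 / 0 / 0
  c1 r0c1: 4 / 2 / 4
  c1 r0c2: 0 / 0 / 0
  c2 r0c1: 12 / 6 / 12
  c2 r0c2: 6 / 2 / 6
  c3 r0c1: 0 / 0 / 0
  c3 r0c2: 18 / 6 / 18

PE[0][2].acc = 18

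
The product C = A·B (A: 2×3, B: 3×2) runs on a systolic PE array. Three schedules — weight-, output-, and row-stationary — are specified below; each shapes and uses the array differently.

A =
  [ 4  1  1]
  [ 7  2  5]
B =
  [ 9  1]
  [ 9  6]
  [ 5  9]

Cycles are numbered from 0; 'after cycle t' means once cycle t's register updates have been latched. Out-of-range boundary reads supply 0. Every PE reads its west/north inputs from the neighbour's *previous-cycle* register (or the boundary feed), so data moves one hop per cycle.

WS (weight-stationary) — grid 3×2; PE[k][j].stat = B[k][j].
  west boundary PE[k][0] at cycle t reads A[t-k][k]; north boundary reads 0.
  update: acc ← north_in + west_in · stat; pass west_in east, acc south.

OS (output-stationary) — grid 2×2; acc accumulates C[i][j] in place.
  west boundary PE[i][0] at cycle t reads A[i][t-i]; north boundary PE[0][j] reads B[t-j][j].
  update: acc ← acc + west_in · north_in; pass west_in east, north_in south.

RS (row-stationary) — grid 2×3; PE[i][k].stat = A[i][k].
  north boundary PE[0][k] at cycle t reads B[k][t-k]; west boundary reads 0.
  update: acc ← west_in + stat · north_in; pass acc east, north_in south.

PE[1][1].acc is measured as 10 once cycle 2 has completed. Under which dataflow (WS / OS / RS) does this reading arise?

WS [3×2] PE[1][1] across cycles:
  0: (1,1).acc=0  regs=<0,0>
  1: (1,1).acc=0  regs=<0,0>
  2: (1,1).acc=10  regs=<1,10>
OS [2×2] PE[1][1] across cycles:
  0: (1,1).acc=0  regs=<0,0>
  1: (1,1).acc=0  regs=<0,0>
  2: (1,1).acc=7  regs=<7,1>
RS [2×3] PE[1][1] across cycles:
  0: (1,1).acc=0  regs=<0,0>
  1: (1,1).acc=0  regs=<0,0>
  2: (1,1).acc=81  regs=<81,9>

dataflow = WS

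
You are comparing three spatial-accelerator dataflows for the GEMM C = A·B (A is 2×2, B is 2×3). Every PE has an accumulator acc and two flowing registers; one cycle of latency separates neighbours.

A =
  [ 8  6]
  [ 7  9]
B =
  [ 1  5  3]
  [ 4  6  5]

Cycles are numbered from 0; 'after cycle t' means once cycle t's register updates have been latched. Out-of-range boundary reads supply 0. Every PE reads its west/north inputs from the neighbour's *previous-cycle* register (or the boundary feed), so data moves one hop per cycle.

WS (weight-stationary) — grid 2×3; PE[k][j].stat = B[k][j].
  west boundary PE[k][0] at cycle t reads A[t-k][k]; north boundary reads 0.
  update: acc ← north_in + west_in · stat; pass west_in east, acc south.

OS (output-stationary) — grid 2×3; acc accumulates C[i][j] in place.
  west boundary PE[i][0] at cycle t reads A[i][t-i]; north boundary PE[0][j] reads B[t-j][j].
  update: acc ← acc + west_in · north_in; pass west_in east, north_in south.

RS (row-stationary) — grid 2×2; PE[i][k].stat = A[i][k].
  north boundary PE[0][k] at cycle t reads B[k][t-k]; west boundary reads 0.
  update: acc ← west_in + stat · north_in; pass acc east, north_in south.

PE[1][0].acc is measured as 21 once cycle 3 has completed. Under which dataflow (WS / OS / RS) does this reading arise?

Under WS (2×3), PE[1][0]:
  0: (1,0).acc=0  regs=<0,0>
  1: (1,0).acc=32  regs=<6,32>
  2: (1,0).acc=43  regs=<9,43>
  3: (1,0).acc=0  regs=<0,0>
Under OS (2×3), PE[1][0]:
  0: (1,0).acc=0  regs=<0,0>
  1: (1,0).acc=7  regs=<7,1>
  2: (1,0).acc=43  regs=<9,4>
  3: (1,0).acc=43  regs=<0,0>
Under RS (2×2), PE[1][0]:
  0: (1,0).acc=0  regs=<0,0>
  1: (1,0).acc=7  regs=<7,1>
  2: (1,0).acc=35  regs=<35,5>
  3: (1,0).acc=21  regs=<21,3>

dataflow = RS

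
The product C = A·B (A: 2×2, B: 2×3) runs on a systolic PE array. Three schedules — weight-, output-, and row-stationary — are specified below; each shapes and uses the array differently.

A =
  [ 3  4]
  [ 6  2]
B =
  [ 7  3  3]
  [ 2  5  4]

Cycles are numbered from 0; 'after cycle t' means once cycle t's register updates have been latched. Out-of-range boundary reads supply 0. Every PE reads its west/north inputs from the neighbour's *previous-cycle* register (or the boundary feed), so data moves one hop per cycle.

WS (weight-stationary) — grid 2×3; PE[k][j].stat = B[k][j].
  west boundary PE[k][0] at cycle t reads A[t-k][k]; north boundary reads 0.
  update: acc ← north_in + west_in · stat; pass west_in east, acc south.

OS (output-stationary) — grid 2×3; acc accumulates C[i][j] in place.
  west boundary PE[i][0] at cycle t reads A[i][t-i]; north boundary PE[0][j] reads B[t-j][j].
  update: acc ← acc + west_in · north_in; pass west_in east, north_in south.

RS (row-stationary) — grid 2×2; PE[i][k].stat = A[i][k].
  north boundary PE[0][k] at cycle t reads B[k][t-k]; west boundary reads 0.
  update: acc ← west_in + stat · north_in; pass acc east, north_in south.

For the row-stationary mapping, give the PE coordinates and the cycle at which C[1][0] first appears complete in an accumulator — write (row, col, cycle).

(row, col, cycle) = (1, 1, 2)

RS — PE[1][1] is where C[1][0] collects:
  [0] (1,1) acc=0 (h:0 v:0)
  [1] (1,1) acc=0 (h:0 v:0)
  [2] (1,1) acc=46 (h:46 v:2)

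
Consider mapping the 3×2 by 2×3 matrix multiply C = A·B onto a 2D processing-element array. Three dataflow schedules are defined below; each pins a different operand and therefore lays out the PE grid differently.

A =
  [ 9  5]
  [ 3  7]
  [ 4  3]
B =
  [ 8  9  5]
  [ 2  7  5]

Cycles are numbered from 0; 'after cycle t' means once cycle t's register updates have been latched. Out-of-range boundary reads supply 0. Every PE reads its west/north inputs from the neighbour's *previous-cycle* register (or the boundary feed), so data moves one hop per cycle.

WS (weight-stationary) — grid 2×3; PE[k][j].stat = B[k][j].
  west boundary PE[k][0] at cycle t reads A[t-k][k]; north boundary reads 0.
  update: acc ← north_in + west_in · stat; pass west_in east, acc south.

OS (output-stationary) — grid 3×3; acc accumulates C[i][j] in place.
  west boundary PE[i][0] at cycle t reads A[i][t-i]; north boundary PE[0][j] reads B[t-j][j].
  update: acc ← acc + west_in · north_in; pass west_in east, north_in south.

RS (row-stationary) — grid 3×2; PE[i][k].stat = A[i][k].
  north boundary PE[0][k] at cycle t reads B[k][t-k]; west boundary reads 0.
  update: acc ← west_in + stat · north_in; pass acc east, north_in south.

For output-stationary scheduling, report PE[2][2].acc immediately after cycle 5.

OS 3×3: PE[2][2] cycle-by-cycle (with neighbour feeds):
  step 0 · PE1,2: acc=0; fwd→0 fwd↓0
  step 0 · PE2,1: acc=0; fwd→0 fwd↓0
  step 0 · PE2,2: acc=0; fwd→0 fwd↓0
  step 1 · PE1,2: acc=0; fwd→0 fwd↓0
  step 1 · PE2,1: acc=0; fwd→0 fwd↓0
  step 1 · PE2,2: acc=0; fwd→0 fwd↓0
  step 2 · PE1,2: acc=0; fwd→0 fwd↓0
  step 2 · PE2,1: acc=0; fwd→0 fwd↓0
  step 2 · PE2,2: acc=0; fwd→0 fwd↓0
  step 3 · PE1,2: acc=15; fwd→3 fwd↓5
  step 3 · PE2,1: acc=36; fwd→4 fwd↓9
  step 3 · PE2,2: acc=0; fwd→0 fwd↓0
  step 4 · PE1,2: acc=50; fwd→7 fwd↓5
  step 4 · PE2,1: acc=57; fwd→3 fwd↓7
  step 4 · PE2,2: acc=20; fwd→4 fwd↓5
  step 5 · PE1,2: acc=50; fwd→0 fwd↓0
  step 5 · PE2,1: acc=57; fwd→0 fwd↓0
  step 5 · PE2,2: acc=35; fwd→3 fwd↓5

PE[2][2].acc = 35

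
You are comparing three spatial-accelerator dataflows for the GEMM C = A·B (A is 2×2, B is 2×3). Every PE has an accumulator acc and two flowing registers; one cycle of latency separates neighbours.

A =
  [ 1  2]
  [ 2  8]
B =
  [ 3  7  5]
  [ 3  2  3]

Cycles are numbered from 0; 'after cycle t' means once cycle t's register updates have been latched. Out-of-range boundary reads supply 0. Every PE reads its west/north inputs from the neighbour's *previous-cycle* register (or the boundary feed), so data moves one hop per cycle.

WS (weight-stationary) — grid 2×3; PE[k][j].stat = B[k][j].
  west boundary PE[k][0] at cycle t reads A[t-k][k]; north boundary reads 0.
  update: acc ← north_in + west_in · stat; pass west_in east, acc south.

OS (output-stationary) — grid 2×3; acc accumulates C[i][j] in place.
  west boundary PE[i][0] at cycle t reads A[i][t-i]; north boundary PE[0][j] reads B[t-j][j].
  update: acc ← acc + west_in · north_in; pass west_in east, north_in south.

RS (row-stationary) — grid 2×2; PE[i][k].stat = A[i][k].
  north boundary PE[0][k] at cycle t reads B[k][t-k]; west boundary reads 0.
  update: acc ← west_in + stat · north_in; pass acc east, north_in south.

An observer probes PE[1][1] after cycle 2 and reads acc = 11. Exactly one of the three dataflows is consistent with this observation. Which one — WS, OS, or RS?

Under WS (2×3), PE[1][1]:
  [0] (1,1) acc=0 (h:0 v:0)
  [1] (1,1) acc=0 (h:0 v:0)
  [2] (1,1) acc=11 (h:2 v:11)
Under OS (2×3), PE[1][1]:
  [0] (1,1) acc=0 (h:0 v:0)
  [1] (1,1) acc=0 (h:0 v:0)
  [2] (1,1) acc=14 (h:2 v:7)
Under RS (2×2), PE[1][1]:
  [0] (1,1) acc=0 (h:0 v:0)
  [1] (1,1) acc=0 (h:0 v:0)
  [2] (1,1) acc=30 (h:30 v:3)

dataflow = WS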